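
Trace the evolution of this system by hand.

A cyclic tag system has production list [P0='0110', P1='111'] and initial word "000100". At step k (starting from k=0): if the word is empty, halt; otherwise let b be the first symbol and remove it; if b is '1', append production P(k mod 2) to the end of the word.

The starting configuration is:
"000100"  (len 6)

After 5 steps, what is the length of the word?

[0] "000100"  (len 6)
[1] "00100"  (len 5)
[2] "0100"  (len 4)
[3] "100"  (len 3)
[4] "00111"  (len 5)
[5] "0111"  (len 4)

4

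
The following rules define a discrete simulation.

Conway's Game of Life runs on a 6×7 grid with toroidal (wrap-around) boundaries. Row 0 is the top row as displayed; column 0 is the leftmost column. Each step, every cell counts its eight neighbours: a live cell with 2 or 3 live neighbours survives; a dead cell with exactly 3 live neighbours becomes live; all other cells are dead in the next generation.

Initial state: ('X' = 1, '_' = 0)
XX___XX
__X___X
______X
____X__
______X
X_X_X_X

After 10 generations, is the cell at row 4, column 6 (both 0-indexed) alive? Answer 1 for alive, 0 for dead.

0

t=0: XX___XX
__X___X
______X
____X__
______X
X_X_X_X
t=1: __XX___
_X_____
_____X_
_____X_
X__X__X
_______
t=2: __X____
__X____
_______
____XX_
______X
__XX___
t=3: _XX____
_______
_______
_____X_
___XXX_
__XX___
t=4: _XXX___
_______
_______
_____X_
__XX_X_
_X_____
t=5: _XX____
__X____
_______
____X__
__X_X__
_X__X__
t=6: _XXX___
_XX____
_______
___X___
____XX_
_X_____
t=7: X__X___
_X_X___
__X____
____X__
____X__
_X_XX__
t=8: XX_X___
_X_X___
__XX___
___X___
____XX_
__XXX__
t=9: XX_____
XX_XX__
___XX__
__XX___
__X__X_
_XX__X_
t=10: ___XX_X
XX_XX__
_X_____
__X____
____X__
X_X___X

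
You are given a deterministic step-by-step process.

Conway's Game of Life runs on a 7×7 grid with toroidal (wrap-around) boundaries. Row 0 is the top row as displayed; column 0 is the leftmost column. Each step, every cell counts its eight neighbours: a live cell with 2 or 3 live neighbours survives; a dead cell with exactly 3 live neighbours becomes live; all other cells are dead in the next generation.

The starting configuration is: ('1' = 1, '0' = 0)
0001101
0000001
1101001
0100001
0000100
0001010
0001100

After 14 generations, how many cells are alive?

k=0  0001101
0000001
1101001
0100001
0000100
0001010
0001100
k=1  0001100
0011101
0110011
0110011
0000110
0001010
0010000
k=2  0000110
1100001
0000000
0111000
0011000
0001010
0010000
k=3  1100011
1000011
0000000
0101000
0100000
0001100
0001010
k=4  0100000
0100010
1000001
0010000
0001100
0011100
1011010
k=5  1100101
0100001
1100001
0001000
0000100
0100010
0000000
k=6  0100011
0010000
0110001
1000000
0000100
0000000
0100011
k=7  0110011
0010011
1110000
1100000
0000000
0000010
0000011
k=8  0110100
0001010
0010000
1010000
0000000
0000011
1000100
k=9  0110110
0101100
0111000
0100000
0000001
0000011
1101101
k=10  0000001
1000010
1101100
1100000
1000011
0000100
0101000
k=11  1000001
1100110
0010100
0010110
1100011
1000111
0000000
k=12  1100011
1101110
0010001
1010100
0101000
0100100
0000000
k=13  0110010
0001100
0010001
1010000
1101100
0010000
0100011
k=14  1111011
0101110
0110000
1010001
1001000
0011111
1100011

26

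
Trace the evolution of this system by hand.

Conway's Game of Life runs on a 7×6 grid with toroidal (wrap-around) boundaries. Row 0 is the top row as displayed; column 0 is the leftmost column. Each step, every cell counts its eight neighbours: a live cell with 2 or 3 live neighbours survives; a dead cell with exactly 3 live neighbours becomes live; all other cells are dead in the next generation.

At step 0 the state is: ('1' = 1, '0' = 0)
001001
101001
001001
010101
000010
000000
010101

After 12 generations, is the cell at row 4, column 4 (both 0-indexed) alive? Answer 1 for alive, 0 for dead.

1

0) 001001
101001
001001
010101
000010
000000
010101
1) 001101
101111
001101
101101
000010
000010
101010
2) 000000
100000
000000
111001
000010
000010
011010
3) 010000
000000
000001
110001
110110
000011
000100
4) 000000
000000
000001
011000
011100
101001
000010
5) 000000
000000
000000
110100
000100
101011
000001
6) 000000
000000
000000
001000
000100
100111
100011
7) 000001
000000
000000
000000
001101
100100
100100
8) 000000
000000
000000
000000
001110
110101
100011
9) 000001
000000
000000
000100
111111
010000
010010
10) 000000
000000
000000
110101
110111
000000
100000
11) 000000
000000
100000
010100
010100
010010
000000
12) 000000
000000
000000
110000
110110
001000
000000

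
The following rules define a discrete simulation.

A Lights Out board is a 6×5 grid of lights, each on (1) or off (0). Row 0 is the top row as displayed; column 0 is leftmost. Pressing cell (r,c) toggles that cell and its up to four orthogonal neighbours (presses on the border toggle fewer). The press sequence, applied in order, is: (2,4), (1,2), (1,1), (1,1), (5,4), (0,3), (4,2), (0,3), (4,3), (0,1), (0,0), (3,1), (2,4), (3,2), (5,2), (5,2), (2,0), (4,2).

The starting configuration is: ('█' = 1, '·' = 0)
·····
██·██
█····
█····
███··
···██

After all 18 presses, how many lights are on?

t=0: ·····
██·██
█····
█····
███··
···██
t=1: ·····
██·█·
█··██
█···█
███··
···██
t=2: ··█··
█·█··
█·███
█···█
███··
···██
t=3: ·██··
·█···
█████
█···█
███··
···██
t=4: ··█··
█·█··
█·███
█···█
███··
···██
t=5: ··█··
█·█··
█·███
█···█
███·█
·····
t=6: ···██
█·██·
█·███
█···█
███·█
·····
t=7: ···██
█·██·
█·███
█·█·█
█··██
··█··
t=8: ··█··
█·█··
█·███
█·█·█
█··██
··█··
t=9: ··█··
█·█··
█·███
█·███
█·█··
··██·
t=10: ██···
███··
█·███
█·███
█·█··
··██·
t=11: ·····
·██··
█·███
█·███
█·█··
··██·
t=12: ·····
·██··
█████
·█·██
███··
··██·
t=13: ·····
·██·█
███··
·█·█·
███··
··██·
t=14: ·····
·██·█
██···
··█··
██···
··██·
t=15: ·····
·██·█
██···
··█··
███··
·█···
t=16: ·····
·██·█
██···
··█··
██···
··██·
t=17: ·····
███·█
·····
█·█··
██···
··██·
t=18: ·····
███·█
·····
█····
█·██·
···█·

9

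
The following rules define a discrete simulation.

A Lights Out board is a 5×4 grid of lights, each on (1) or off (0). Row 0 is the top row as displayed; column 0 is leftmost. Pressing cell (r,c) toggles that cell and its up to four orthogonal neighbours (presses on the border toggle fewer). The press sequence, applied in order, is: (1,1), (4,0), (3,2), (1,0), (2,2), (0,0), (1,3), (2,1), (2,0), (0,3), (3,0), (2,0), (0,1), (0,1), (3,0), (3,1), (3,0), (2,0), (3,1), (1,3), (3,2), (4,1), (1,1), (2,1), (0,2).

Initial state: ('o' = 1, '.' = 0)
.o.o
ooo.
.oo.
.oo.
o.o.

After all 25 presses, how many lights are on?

step 0: .o.o
ooo.
.oo.
.oo.
o.o.
step 1: ...o
....
..o.
.oo.
o.o.
step 2: ...o
....
..o.
ooo.
.oo.
step 3: ...o
....
....
o..o
.o..
step 4: o..o
oo..
o...
o..o
.o..
step 5: o..o
ooo.
oooo
o.oo
.o..
step 6: .o.o
.oo.
oooo
o.oo
.o..
step 7: .o..
.o.o
ooo.
o.oo
.o..
step 8: .o..
...o
....
oooo
.o..
step 9: .o..
o..o
oo..
.ooo
.o..
step 10: .ooo
o...
oo..
.ooo
.o..
step 11: .ooo
o...
.o..
o.oo
oo..
step 12: .ooo
....
o...
..oo
oo..
step 13: o..o
.o..
o...
..oo
oo..
step 14: .ooo
....
o...
..oo
oo..
step 15: .ooo
....
....
oooo
.o..
step 16: .ooo
....
.o..
...o
....
step 17: .ooo
....
oo..
oo.o
o...
step 18: .ooo
o...
....
.o.o
o...
step 19: .ooo
o...
.o..
o.oo
oo..
step 20: .oo.
o.oo
.o.o
o.oo
oo..
step 21: .oo.
o.oo
.ooo
oo..
ooo.
step 22: .oo.
o.oo
.ooo
o...
....
step 23: ..o.
.o.o
..oo
o...
....
step 24: ..o.
...o
oo.o
oo..
....
step 25: .o.o
..oo
oo.o
oo..
....

9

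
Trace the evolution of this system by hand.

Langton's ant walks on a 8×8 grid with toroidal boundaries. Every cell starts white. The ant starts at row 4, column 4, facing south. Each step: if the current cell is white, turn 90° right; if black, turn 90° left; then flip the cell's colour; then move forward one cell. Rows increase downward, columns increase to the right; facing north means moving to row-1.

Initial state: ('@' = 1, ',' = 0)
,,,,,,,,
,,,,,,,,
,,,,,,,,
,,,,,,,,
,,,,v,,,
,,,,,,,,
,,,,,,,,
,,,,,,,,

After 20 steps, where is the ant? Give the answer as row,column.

gen 0: ,,,,,,,,
,,,,,,,,
,,,,,,,,
,,,,,,,,
,,,,v,,,
,,,,,,,,
,,,,,,,,
,,,,,,,,
gen 1: ,,,,,,,,
,,,,,,,,
,,,,,,,,
,,,,,,,,
,,,<@,,,
,,,,,,,,
,,,,,,,,
,,,,,,,,
gen 2: ,,,,,,,,
,,,,,,,,
,,,,,,,,
,,,^,,,,
,,,@@,,,
,,,,,,,,
,,,,,,,,
,,,,,,,,
gen 3: ,,,,,,,,
,,,,,,,,
,,,,,,,,
,,,@>,,,
,,,@@,,,
,,,,,,,,
,,,,,,,,
,,,,,,,,
gen 4: ,,,,,,,,
,,,,,,,,
,,,,,,,,
,,,@@,,,
,,,@v,,,
,,,,,,,,
,,,,,,,,
,,,,,,,,
gen 5: ,,,,,,,,
,,,,,,,,
,,,,,,,,
,,,@@,,,
,,,@,>,,
,,,,,,,,
,,,,,,,,
,,,,,,,,
gen 6: ,,,,,,,,
,,,,,,,,
,,,,,,,,
,,,@@,,,
,,,@,@,,
,,,,,v,,
,,,,,,,,
,,,,,,,,
gen 7: ,,,,,,,,
,,,,,,,,
,,,,,,,,
,,,@@,,,
,,,@,@,,
,,,,<@,,
,,,,,,,,
,,,,,,,,
gen 8: ,,,,,,,,
,,,,,,,,
,,,,,,,,
,,,@@,,,
,,,@^@,,
,,,,@@,,
,,,,,,,,
,,,,,,,,
gen 9: ,,,,,,,,
,,,,,,,,
,,,,,,,,
,,,@@,,,
,,,@@>,,
,,,,@@,,
,,,,,,,,
,,,,,,,,
gen 10: ,,,,,,,,
,,,,,,,,
,,,,,,,,
,,,@@^,,
,,,@@,,,
,,,,@@,,
,,,,,,,,
,,,,,,,,
gen 11: ,,,,,,,,
,,,,,,,,
,,,,,,,,
,,,@@@>,
,,,@@,,,
,,,,@@,,
,,,,,,,,
,,,,,,,,
gen 12: ,,,,,,,,
,,,,,,,,
,,,,,,,,
,,,@@@@,
,,,@@,v,
,,,,@@,,
,,,,,,,,
,,,,,,,,
gen 13: ,,,,,,,,
,,,,,,,,
,,,,,,,,
,,,@@@@,
,,,@@<@,
,,,,@@,,
,,,,,,,,
,,,,,,,,
gen 14: ,,,,,,,,
,,,,,,,,
,,,,,,,,
,,,@@^@,
,,,@@@@,
,,,,@@,,
,,,,,,,,
,,,,,,,,
gen 15: ,,,,,,,,
,,,,,,,,
,,,,,,,,
,,,@<,@,
,,,@@@@,
,,,,@@,,
,,,,,,,,
,,,,,,,,
gen 16: ,,,,,,,,
,,,,,,,,
,,,,,,,,
,,,@,,@,
,,,@v@@,
,,,,@@,,
,,,,,,,,
,,,,,,,,
gen 17: ,,,,,,,,
,,,,,,,,
,,,,,,,,
,,,@,,@,
,,,@,>@,
,,,,@@,,
,,,,,,,,
,,,,,,,,
gen 18: ,,,,,,,,
,,,,,,,,
,,,,,,,,
,,,@,^@,
,,,@,,@,
,,,,@@,,
,,,,,,,,
,,,,,,,,
gen 19: ,,,,,,,,
,,,,,,,,
,,,,,,,,
,,,@,@>,
,,,@,,@,
,,,,@@,,
,,,,,,,,
,,,,,,,,
gen 20: ,,,,,,,,
,,,,,,,,
,,,,,,^,
,,,@,@,,
,,,@,,@,
,,,,@@,,
,,,,,,,,
,,,,,,,,

2,6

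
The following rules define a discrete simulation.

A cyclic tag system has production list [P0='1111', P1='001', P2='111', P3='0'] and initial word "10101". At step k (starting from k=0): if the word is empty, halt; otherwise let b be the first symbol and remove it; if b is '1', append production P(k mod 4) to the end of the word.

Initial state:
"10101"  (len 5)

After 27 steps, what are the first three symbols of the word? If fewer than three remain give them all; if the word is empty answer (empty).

001

0) "10101"  (len 5)
1) "01011111"  (len 8)
2) "1011111"  (len 7)
3) "011111111"  (len 9)
4) "11111111"  (len 8)
5) "11111111111"  (len 11)
6) "1111111111001"  (len 13)
7) "111111111001111"  (len 15)
8) "111111110011110"  (len 15)
9) "111111100111101111"  (len 18)
10) "11111100111101111001"  (len 20)
11) "1111100111101111001111"  (len 22)
12) "1111001111011110011110"  (len 22)
13) "1110011110111100111101111"  (len 25)
14) "110011110111100111101111001"  (len 27)
15) "10011110111100111101111001111"  (len 29)
16) "00111101111001111011110011110"  (len 29)
17) "0111101111001111011110011110"  (len 28)
18) "111101111001111011110011110"  (len 27)
19) "11101111001111011110011110111"  (len 29)
20) "11011110011110111100111101110"  (len 29)
21) "10111100111101111001111011101111"  (len 32)
22) "0111100111101111001111011101111001"  (len 34)
23) "111100111101111001111011101111001"  (len 33)
24) "111001111011110011110111011110010"  (len 33)
25) "110011110111100111101110111100101111"  (len 36)
26) "10011110111100111101110111100101111001"  (len 38)
27) "0011110111100111101110111100101111001111"  (len 40)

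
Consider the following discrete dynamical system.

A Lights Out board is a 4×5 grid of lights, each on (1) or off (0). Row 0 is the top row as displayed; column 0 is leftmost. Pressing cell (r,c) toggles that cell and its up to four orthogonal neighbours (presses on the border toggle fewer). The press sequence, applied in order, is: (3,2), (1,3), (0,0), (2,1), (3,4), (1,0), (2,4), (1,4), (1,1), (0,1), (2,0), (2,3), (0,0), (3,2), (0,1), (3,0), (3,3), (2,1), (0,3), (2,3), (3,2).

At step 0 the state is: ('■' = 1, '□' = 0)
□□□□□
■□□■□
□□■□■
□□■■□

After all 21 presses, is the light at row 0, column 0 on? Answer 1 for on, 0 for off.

0) □□□□□
■□□■□
□□■□■
□□■■□
1) □□□□□
■□□■□
□□□□■
□■□□□
2) □□□■□
■□■□■
□□□■■
□■□□□
3) ■■□■□
□□■□■
□□□■■
□■□□□
4) ■■□■□
□■■□■
■■■■■
□□□□□
5) ■■□■□
□■■□■
■■■■□
□□□■■
6) □■□■□
■□■□■
□■■■□
□□□■■
7) □■□■□
■□■□□
□■■□■
□□□■□
8) □■□■■
■□■■■
□■■□□
□□□■□
9) □□□■■
□■□■■
□□■□□
□□□■□
10) ■■■■■
□□□■■
□□■□□
□□□■□
11) ■■■■■
■□□■■
■■■□□
■□□■□
12) ■■■■■
■□□□■
■■□■■
■□□□□
13) □□■■■
□□□□■
■■□■■
■□□□□
14) □□■■■
□□□□■
■■■■■
■■■■□
15) ■■□■■
□■□□■
■■■■■
■■■■□
16) ■■□■■
□■□□■
□■■■■
□□■■□
17) ■■□■■
□■□□■
□■■□■
□□□□■
18) ■■□■■
□□□□■
■□□□■
□■□□■
19) ■■■□□
□□□■■
■□□□■
□■□□■
20) ■■■□□
□□□□■
■□■■□
□■□■■
21) ■■■□□
□□□□■
■□□■□
□□■□■

1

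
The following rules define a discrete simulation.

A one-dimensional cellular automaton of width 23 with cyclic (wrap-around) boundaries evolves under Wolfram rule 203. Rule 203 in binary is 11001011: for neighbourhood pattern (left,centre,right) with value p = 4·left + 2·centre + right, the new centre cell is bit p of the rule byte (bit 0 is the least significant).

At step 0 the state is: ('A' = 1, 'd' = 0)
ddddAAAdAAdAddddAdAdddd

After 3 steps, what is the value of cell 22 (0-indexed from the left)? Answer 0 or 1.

k=0  ddddAAAdAAdAddddAdAdddd
k=1  AAAAAAAdAAdddAAAddddAAA
k=2  AAAAAAAdAAdAAAAAdAAAAAA
k=3  AAAAAAAdAAdAAAAAdAAAAAA

1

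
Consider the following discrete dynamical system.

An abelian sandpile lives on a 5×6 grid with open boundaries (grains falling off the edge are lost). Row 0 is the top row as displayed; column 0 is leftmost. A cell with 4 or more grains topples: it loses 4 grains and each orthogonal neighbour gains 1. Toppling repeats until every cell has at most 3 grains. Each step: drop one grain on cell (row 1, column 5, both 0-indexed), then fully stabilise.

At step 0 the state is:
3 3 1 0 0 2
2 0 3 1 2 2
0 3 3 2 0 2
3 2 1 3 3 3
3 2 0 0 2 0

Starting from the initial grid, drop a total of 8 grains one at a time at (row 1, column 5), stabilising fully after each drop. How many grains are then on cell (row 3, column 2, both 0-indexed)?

[0] 3 3 1 0 0 2
2 0 3 1 2 2
0 3 3 2 0 2
3 2 1 3 3 3
3 2 0 0 2 0
[1] 3 3 1 0 0 2
2 0 3 1 2 3
0 3 3 2 0 2
3 2 1 3 3 3
3 2 0 0 2 0
[2] 3 3 1 0 0 3
2 0 3 1 3 0
0 3 3 2 0 3
3 2 1 3 3 3
3 2 0 0 2 0
[3] 3 3 1 0 0 3
2 0 3 1 3 1
0 3 3 2 0 3
3 2 1 3 3 3
3 2 0 0 2 0
[4] 3 3 1 0 0 3
2 0 3 1 3 2
0 3 3 2 0 3
3 2 1 3 3 3
3 2 0 0 2 0
[5] 3 3 1 0 0 3
2 0 3 1 3 3
0 3 3 2 0 3
3 2 1 3 3 3
3 2 0 0 2 0
[6] 3 3 1 0 2 0
2 0 3 2 0 3
0 3 3 3 3 1
3 2 2 0 1 1
3 2 0 1 3 1
[7] 3 3 1 0 2 1
2 0 3 2 1 0
0 3 3 3 3 2
3 2 2 0 1 1
3 2 0 1 3 1
[8] 3 3 1 0 2 1
2 0 3 2 1 1
0 3 3 3 3 2
3 2 2 0 1 1
3 2 0 1 3 1

2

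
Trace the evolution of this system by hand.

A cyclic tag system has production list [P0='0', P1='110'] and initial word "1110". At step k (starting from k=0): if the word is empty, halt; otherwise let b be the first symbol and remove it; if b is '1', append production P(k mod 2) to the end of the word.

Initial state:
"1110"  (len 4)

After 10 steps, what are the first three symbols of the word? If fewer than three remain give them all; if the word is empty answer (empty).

100

0) "1110"  (len 4)
1) "1100"  (len 4)
2) "100110"  (len 6)
3) "001100"  (len 6)
4) "01100"  (len 5)
5) "1100"  (len 4)
6) "100110"  (len 6)
7) "001100"  (len 6)
8) "01100"  (len 5)
9) "1100"  (len 4)
10) "100110"  (len 6)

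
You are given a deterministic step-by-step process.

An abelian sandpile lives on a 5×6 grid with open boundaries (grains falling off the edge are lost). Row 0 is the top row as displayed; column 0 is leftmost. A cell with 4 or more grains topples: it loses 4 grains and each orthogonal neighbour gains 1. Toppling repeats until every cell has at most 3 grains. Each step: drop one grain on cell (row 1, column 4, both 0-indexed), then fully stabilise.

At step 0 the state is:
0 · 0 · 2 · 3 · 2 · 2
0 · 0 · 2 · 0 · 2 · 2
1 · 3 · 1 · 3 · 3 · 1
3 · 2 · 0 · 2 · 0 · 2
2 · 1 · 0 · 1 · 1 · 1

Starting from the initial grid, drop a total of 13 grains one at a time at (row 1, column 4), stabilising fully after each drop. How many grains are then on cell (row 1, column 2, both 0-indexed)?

3

k=0  0 · 0 · 2 · 3 · 2 · 2
0 · 0 · 2 · 0 · 2 · 2
1 · 3 · 1 · 3 · 3 · 1
3 · 2 · 0 · 2 · 0 · 2
2 · 1 · 0 · 1 · 1 · 1
k=1  0 · 0 · 2 · 3 · 2 · 2
0 · 0 · 2 · 0 · 3 · 2
1 · 3 · 1 · 3 · 3 · 1
3 · 2 · 0 · 2 · 0 · 2
2 · 1 · 0 · 1 · 1 · 1
k=2  0 · 0 · 2 · 3 · 3 · 2
0 · 0 · 2 · 2 · 1 · 3
1 · 3 · 2 · 0 · 1 · 2
3 · 2 · 0 · 3 · 1 · 2
2 · 1 · 0 · 1 · 1 · 1
k=3  0 · 0 · 2 · 3 · 3 · 2
0 · 0 · 2 · 2 · 2 · 3
1 · 3 · 2 · 0 · 1 · 2
3 · 2 · 0 · 3 · 1 · 2
2 · 1 · 0 · 1 · 1 · 1
k=4  0 · 0 · 2 · 3 · 3 · 2
0 · 0 · 2 · 2 · 3 · 3
1 · 3 · 2 · 0 · 1 · 2
3 · 2 · 0 · 3 · 1 · 2
2 · 1 · 0 · 1 · 1 · 1
k=5  0 · 0 · 3 · 1 · 2 · 0
0 · 0 · 3 · 0 · 3 · 1
1 · 3 · 2 · 1 · 2 · 3
3 · 2 · 0 · 3 · 1 · 2
2 · 1 · 0 · 1 · 1 · 1
k=6  0 · 0 · 3 · 1 · 3 · 0
0 · 0 · 3 · 1 · 0 · 2
1 · 3 · 2 · 1 · 3 · 3
3 · 2 · 0 · 3 · 1 · 2
2 · 1 · 0 · 1 · 1 · 1
k=7  0 · 0 · 3 · 1 · 3 · 0
0 · 0 · 3 · 1 · 1 · 2
1 · 3 · 2 · 1 · 3 · 3
3 · 2 · 0 · 3 · 1 · 2
2 · 1 · 0 · 1 · 1 · 1
k=8  0 · 0 · 3 · 1 · 3 · 0
0 · 0 · 3 · 1 · 2 · 2
1 · 3 · 2 · 1 · 3 · 3
3 · 2 · 0 · 3 · 1 · 2
2 · 1 · 0 · 1 · 1 · 1
k=9  0 · 0 · 3 · 1 · 3 · 0
0 · 0 · 3 · 1 · 3 · 2
1 · 3 · 2 · 1 · 3 · 3
3 · 2 · 0 · 3 · 1 · 2
2 · 1 · 0 · 1 · 1 · 1
k=10  0 · 0 · 3 · 2 · 0 · 2
0 · 0 · 3 · 2 · 3 · 0
1 · 3 · 2 · 2 · 1 · 1
3 · 2 · 0 · 3 · 2 · 3
2 · 1 · 0 · 1 · 1 · 1
k=11  0 · 0 · 3 · 2 · 1 · 2
0 · 0 · 3 · 3 · 0 · 1
1 · 3 · 2 · 2 · 2 · 1
3 · 2 · 0 · 3 · 2 · 3
2 · 1 · 0 · 1 · 1 · 1
k=12  0 · 0 · 3 · 2 · 1 · 2
0 · 0 · 3 · 3 · 1 · 1
1 · 3 · 2 · 2 · 2 · 1
3 · 2 · 0 · 3 · 2 · 3
2 · 1 · 0 · 1 · 1 · 1
k=13  0 · 0 · 3 · 2 · 1 · 2
0 · 0 · 3 · 3 · 2 · 1
1 · 3 · 2 · 2 · 2 · 1
3 · 2 · 0 · 3 · 2 · 3
2 · 1 · 0 · 1 · 1 · 1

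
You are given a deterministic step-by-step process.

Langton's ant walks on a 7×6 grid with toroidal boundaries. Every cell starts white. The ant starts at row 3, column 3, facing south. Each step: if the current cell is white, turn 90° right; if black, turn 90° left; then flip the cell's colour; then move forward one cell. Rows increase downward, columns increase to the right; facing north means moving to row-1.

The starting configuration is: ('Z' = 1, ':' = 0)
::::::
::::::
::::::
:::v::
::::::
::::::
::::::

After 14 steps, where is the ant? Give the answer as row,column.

t=0: ::::::
::::::
::::::
:::v::
::::::
::::::
::::::
t=1: ::::::
::::::
::::::
::<Z::
::::::
::::::
::::::
t=2: ::::::
::::::
::^:::
::ZZ::
::::::
::::::
::::::
t=3: ::::::
::::::
::Z>::
::ZZ::
::::::
::::::
::::::
t=4: ::::::
::::::
::ZZ::
::Zv::
::::::
::::::
::::::
t=5: ::::::
::::::
::ZZ::
::Z:>:
::::::
::::::
::::::
t=6: ::::::
::::::
::ZZ::
::Z:Z:
::::v:
::::::
::::::
t=7: ::::::
::::::
::ZZ::
::Z:Z:
:::<Z:
::::::
::::::
t=8: ::::::
::::::
::ZZ::
::Z^Z:
:::ZZ:
::::::
::::::
t=9: ::::::
::::::
::ZZ::
::ZZ>:
:::ZZ:
::::::
::::::
t=10: ::::::
::::::
::ZZ^:
::ZZ::
:::ZZ:
::::::
::::::
t=11: ::::::
::::::
::ZZZ>
::ZZ::
:::ZZ:
::::::
::::::
t=12: ::::::
::::::
::ZZZZ
::ZZ:v
:::ZZ:
::::::
::::::
t=13: ::::::
::::::
::ZZZZ
::ZZ<Z
:::ZZ:
::::::
::::::
t=14: ::::::
::::::
::ZZ^Z
::ZZZZ
:::ZZ:
::::::
::::::

2,4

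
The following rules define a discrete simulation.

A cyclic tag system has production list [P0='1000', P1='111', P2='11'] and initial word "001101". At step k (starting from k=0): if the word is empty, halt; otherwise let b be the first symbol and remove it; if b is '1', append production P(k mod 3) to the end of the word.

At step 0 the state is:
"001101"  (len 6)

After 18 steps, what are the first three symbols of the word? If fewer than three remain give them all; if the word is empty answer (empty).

111

k=0  "001101"  (len 6)
k=1  "01101"  (len 5)
k=2  "1101"  (len 4)
k=3  "10111"  (len 5)
k=4  "01111000"  (len 8)
k=5  "1111000"  (len 7)
k=6  "11100011"  (len 8)
k=7  "11000111000"  (len 11)
k=8  "1000111000111"  (len 13)
k=9  "00011100011111"  (len 14)
k=10  "0011100011111"  (len 13)
k=11  "011100011111"  (len 12)
k=12  "11100011111"  (len 11)
k=13  "11000111111000"  (len 14)
k=14  "1000111111000111"  (len 16)
k=15  "00011111100011111"  (len 17)
k=16  "0011111100011111"  (len 16)
k=17  "011111100011111"  (len 15)
k=18  "11111100011111"  (len 14)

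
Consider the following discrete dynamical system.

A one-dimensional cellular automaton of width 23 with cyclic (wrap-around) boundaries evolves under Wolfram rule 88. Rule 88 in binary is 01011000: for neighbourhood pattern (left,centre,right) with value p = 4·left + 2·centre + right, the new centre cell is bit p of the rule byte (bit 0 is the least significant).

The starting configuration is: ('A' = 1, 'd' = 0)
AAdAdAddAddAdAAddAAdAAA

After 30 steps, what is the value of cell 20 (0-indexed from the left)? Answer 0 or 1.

t=0: AAdAdAddAddAdAAddAAdAAA
t=1: dAddddAddAdddAAAdAAdAdd
t=2: ddAddddAddAddAdAdAAddAd
t=3: dddAddddAddAdddddAAAddA
t=4: AdddAddddAddAddddAdAAdd
t=5: dAdddAddddAddAdddddAAAd
t=6: ddAdddAddddAddAddddAdAA
t=7: AddAdddAddddAddAdddddAA
t=8: AAddAdddAddddAddAddddAd
t=9: AAAddAdddAddddAddAddddd
t=10: AdAAddAdddAddddAddAdddd
t=11: ddAAAddAdddAddddAddAddd
t=12: ddAdAAddAdddAddddAddAdd
t=13: ddddAAAddAdddAddddAddAd
t=14: ddddAdAAddAdddAddddAddA
t=15: AdddddAAAddAdddAddddAdd
t=16: dAddddAdAAddAdddAddddAd
t=17: ddAdddddAAAddAdddAddddA
t=18: AddAddddAdAAddAdddAdddd
t=19: dAddAdddddAAAddAdddAddd
t=20: ddAddAddddAdAAddAdddAdd
t=21: dddAddAdddddAAAddAdddAd
t=22: ddddAddAddddAdAAddAdddA
t=23: AddddAddAdddddAAAddAddd
t=24: dAddddAddAddddAdAAddAdd
t=25: ddAddddAddAdddddAAAddAd
t=26: dddAddddAddAddddAdAAddA
t=27: AdddAddddAddAdddddAAAdd
t=28: dAdddAddddAddAddddAdAAd
t=29: ddAdddAddddAddAdddddAAA
t=30: AddAdddAddddAddAddddAdA

1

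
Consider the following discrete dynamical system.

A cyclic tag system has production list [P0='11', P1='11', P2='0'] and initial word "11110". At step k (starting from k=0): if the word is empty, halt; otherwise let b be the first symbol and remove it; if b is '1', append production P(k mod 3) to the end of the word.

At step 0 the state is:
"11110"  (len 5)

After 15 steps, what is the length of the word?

9

0) "11110"  (len 5)
1) "111011"  (len 6)
2) "1101111"  (len 7)
3) "1011110"  (len 7)
4) "01111011"  (len 8)
5) "1111011"  (len 7)
6) "1110110"  (len 7)
7) "11011011"  (len 8)
8) "101101111"  (len 9)
9) "011011110"  (len 9)
10) "11011110"  (len 8)
11) "101111011"  (len 9)
12) "011110110"  (len 9)
13) "11110110"  (len 8)
14) "111011011"  (len 9)
15) "110110110"  (len 9)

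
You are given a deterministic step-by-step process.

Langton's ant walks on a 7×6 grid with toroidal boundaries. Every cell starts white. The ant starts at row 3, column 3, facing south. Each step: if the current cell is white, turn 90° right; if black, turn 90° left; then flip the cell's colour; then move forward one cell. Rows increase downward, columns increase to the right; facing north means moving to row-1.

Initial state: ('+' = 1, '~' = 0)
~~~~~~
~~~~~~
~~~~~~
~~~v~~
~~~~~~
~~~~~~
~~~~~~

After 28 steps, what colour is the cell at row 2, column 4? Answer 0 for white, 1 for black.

0) ~~~~~~
~~~~~~
~~~~~~
~~~v~~
~~~~~~
~~~~~~
~~~~~~
1) ~~~~~~
~~~~~~
~~~~~~
~~<+~~
~~~~~~
~~~~~~
~~~~~~
2) ~~~~~~
~~~~~~
~~^~~~
~~++~~
~~~~~~
~~~~~~
~~~~~~
3) ~~~~~~
~~~~~~
~~+>~~
~~++~~
~~~~~~
~~~~~~
~~~~~~
4) ~~~~~~
~~~~~~
~~++~~
~~+v~~
~~~~~~
~~~~~~
~~~~~~
5) ~~~~~~
~~~~~~
~~++~~
~~+~>~
~~~~~~
~~~~~~
~~~~~~
6) ~~~~~~
~~~~~~
~~++~~
~~+~+~
~~~~v~
~~~~~~
~~~~~~
7) ~~~~~~
~~~~~~
~~++~~
~~+~+~
~~~<+~
~~~~~~
~~~~~~
8) ~~~~~~
~~~~~~
~~++~~
~~+^+~
~~~++~
~~~~~~
~~~~~~
9) ~~~~~~
~~~~~~
~~++~~
~~++>~
~~~++~
~~~~~~
~~~~~~
10) ~~~~~~
~~~~~~
~~++^~
~~++~~
~~~++~
~~~~~~
~~~~~~
11) ~~~~~~
~~~~~~
~~+++>
~~++~~
~~~++~
~~~~~~
~~~~~~
12) ~~~~~~
~~~~~~
~~++++
~~++~v
~~~++~
~~~~~~
~~~~~~
13) ~~~~~~
~~~~~~
~~++++
~~++<+
~~~++~
~~~~~~
~~~~~~
14) ~~~~~~
~~~~~~
~~++^+
~~++++
~~~++~
~~~~~~
~~~~~~
15) ~~~~~~
~~~~~~
~~+<~+
~~++++
~~~++~
~~~~~~
~~~~~~
16) ~~~~~~
~~~~~~
~~+~~+
~~+v++
~~~++~
~~~~~~
~~~~~~
17) ~~~~~~
~~~~~~
~~+~~+
~~+~>+
~~~++~
~~~~~~
~~~~~~
18) ~~~~~~
~~~~~~
~~+~^+
~~+~~+
~~~++~
~~~~~~
~~~~~~
19) ~~~~~~
~~~~~~
~~+~+>
~~+~~+
~~~++~
~~~~~~
~~~~~~
20) ~~~~~~
~~~~~^
~~+~+~
~~+~~+
~~~++~
~~~~~~
~~~~~~
21) ~~~~~~
>~~~~+
~~+~+~
~~+~~+
~~~++~
~~~~~~
~~~~~~
22) ~~~~~~
+~~~~+
v~+~+~
~~+~~+
~~~++~
~~~~~~
~~~~~~
23) ~~~~~~
+~~~~+
+~+~+<
~~+~~+
~~~++~
~~~~~~
~~~~~~
24) ~~~~~~
+~~~~^
+~+~++
~~+~~+
~~~++~
~~~~~~
~~~~~~
25) ~~~~~~
+~~~<~
+~+~++
~~+~~+
~~~++~
~~~~~~
~~~~~~
26) ~~~~^~
+~~~+~
+~+~++
~~+~~+
~~~++~
~~~~~~
~~~~~~
27) ~~~~+>
+~~~+~
+~+~++
~~+~~+
~~~++~
~~~~~~
~~~~~~
28) ~~~~++
+~~~+v
+~+~++
~~+~~+
~~~++~
~~~~~~
~~~~~~

1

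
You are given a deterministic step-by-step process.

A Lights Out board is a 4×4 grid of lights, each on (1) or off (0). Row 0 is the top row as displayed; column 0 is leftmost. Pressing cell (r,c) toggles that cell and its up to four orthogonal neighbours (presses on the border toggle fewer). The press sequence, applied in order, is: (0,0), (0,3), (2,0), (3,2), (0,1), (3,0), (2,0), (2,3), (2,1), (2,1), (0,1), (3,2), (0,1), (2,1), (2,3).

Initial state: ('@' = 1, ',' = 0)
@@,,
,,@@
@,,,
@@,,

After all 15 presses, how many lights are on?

gen 0: @@,,
,,@@
@,,,
@@,,
gen 1: ,,,,
@,@@
@,,,
@@,,
gen 2: ,,@@
@,@,
@,,,
@@,,
gen 3: ,,@@
,,@,
,@,,
,@,,
gen 4: ,,@@
,,@,
,@@,
,,@@
gen 5: @@,@
,@@,
,@@,
,,@@
gen 6: @@,@
,@@,
@@@,
@@@@
gen 7: @@,@
@@@,
,,@,
,@@@
gen 8: @@,@
@@@@
,,,@
,@@,
gen 9: @@,@
@,@@
@@@@
,,@,
gen 10: @@,@
@@@@
,,,@
,@@,
gen 11: ,,@@
@,@@
,,,@
,@@,
gen 12: ,,@@
@,@@
,,@@
,,,@
gen 13: @@,@
@@@@
,,@@
,,,@
gen 14: @@,@
@,@@
@@,@
,@,@
gen 15: @@,@
@,@,
@@@,
,@,,

9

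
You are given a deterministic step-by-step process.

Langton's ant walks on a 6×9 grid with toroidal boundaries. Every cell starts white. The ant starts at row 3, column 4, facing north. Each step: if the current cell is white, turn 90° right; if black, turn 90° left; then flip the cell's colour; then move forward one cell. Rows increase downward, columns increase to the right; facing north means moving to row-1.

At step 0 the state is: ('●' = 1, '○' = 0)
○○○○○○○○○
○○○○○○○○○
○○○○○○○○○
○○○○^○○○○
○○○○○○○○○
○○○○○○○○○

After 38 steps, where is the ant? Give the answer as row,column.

k=0  ○○○○○○○○○
○○○○○○○○○
○○○○○○○○○
○○○○^○○○○
○○○○○○○○○
○○○○○○○○○
k=1  ○○○○○○○○○
○○○○○○○○○
○○○○○○○○○
○○○○●>○○○
○○○○○○○○○
○○○○○○○○○
k=2  ○○○○○○○○○
○○○○○○○○○
○○○○○○○○○
○○○○●●○○○
○○○○○v○○○
○○○○○○○○○
k=3  ○○○○○○○○○
○○○○○○○○○
○○○○○○○○○
○○○○●●○○○
○○○○<●○○○
○○○○○○○○○
k=4  ○○○○○○○○○
○○○○○○○○○
○○○○○○○○○
○○○○^●○○○
○○○○●●○○○
○○○○○○○○○
k=5  ○○○○○○○○○
○○○○○○○○○
○○○○○○○○○
○○○<○●○○○
○○○○●●○○○
○○○○○○○○○
k=6  ○○○○○○○○○
○○○○○○○○○
○○○^○○○○○
○○○●○●○○○
○○○○●●○○○
○○○○○○○○○
k=7  ○○○○○○○○○
○○○○○○○○○
○○○●>○○○○
○○○●○●○○○
○○○○●●○○○
○○○○○○○○○
k=8  ○○○○○○○○○
○○○○○○○○○
○○○●●○○○○
○○○●v●○○○
○○○○●●○○○
○○○○○○○○○
k=9  ○○○○○○○○○
○○○○○○○○○
○○○●●○○○○
○○○<●●○○○
○○○○●●○○○
○○○○○○○○○
k=10  ○○○○○○○○○
○○○○○○○○○
○○○●●○○○○
○○○○●●○○○
○○○v●●○○○
○○○○○○○○○
k=11  ○○○○○○○○○
○○○○○○○○○
○○○●●○○○○
○○○○●●○○○
○○<●●●○○○
○○○○○○○○○
k=12  ○○○○○○○○○
○○○○○○○○○
○○○●●○○○○
○○^○●●○○○
○○●●●●○○○
○○○○○○○○○
k=13  ○○○○○○○○○
○○○○○○○○○
○○○●●○○○○
○○●>●●○○○
○○●●●●○○○
○○○○○○○○○
k=14  ○○○○○○○○○
○○○○○○○○○
○○○●●○○○○
○○●●●●○○○
○○●v●●○○○
○○○○○○○○○
k=15  ○○○○○○○○○
○○○○○○○○○
○○○●●○○○○
○○●●●●○○○
○○●○>●○○○
○○○○○○○○○
k=16  ○○○○○○○○○
○○○○○○○○○
○○○●●○○○○
○○●●^●○○○
○○●○○●○○○
○○○○○○○○○
k=17  ○○○○○○○○○
○○○○○○○○○
○○○●●○○○○
○○●<○●○○○
○○●○○●○○○
○○○○○○○○○
k=18  ○○○○○○○○○
○○○○○○○○○
○○○●●○○○○
○○●○○●○○○
○○●v○●○○○
○○○○○○○○○
k=19  ○○○○○○○○○
○○○○○○○○○
○○○●●○○○○
○○●○○●○○○
○○<●○●○○○
○○○○○○○○○
k=20  ○○○○○○○○○
○○○○○○○○○
○○○●●○○○○
○○●○○●○○○
○○○●○●○○○
○○v○○○○○○
k=21  ○○○○○○○○○
○○○○○○○○○
○○○●●○○○○
○○●○○●○○○
○○○●○●○○○
○<●○○○○○○
k=22  ○○○○○○○○○
○○○○○○○○○
○○○●●○○○○
○○●○○●○○○
○^○●○●○○○
○●●○○○○○○
k=23  ○○○○○○○○○
○○○○○○○○○
○○○●●○○○○
○○●○○●○○○
○●>●○●○○○
○●●○○○○○○
k=24  ○○○○○○○○○
○○○○○○○○○
○○○●●○○○○
○○●○○●○○○
○●●●○●○○○
○●v○○○○○○
k=25  ○○○○○○○○○
○○○○○○○○○
○○○●●○○○○
○○●○○●○○○
○●●●○●○○○
○●○>○○○○○
k=26  ○○○v○○○○○
○○○○○○○○○
○○○●●○○○○
○○●○○●○○○
○●●●○●○○○
○●○●○○○○○
k=27  ○○<●○○○○○
○○○○○○○○○
○○○●●○○○○
○○●○○●○○○
○●●●○●○○○
○●○●○○○○○
k=28  ○○●●○○○○○
○○○○○○○○○
○○○●●○○○○
○○●○○●○○○
○●●●○●○○○
○●^●○○○○○
k=29  ○○●●○○○○○
○○○○○○○○○
○○○●●○○○○
○○●○○●○○○
○●●●○●○○○
○●●>○○○○○
k=30  ○○●●○○○○○
○○○○○○○○○
○○○●●○○○○
○○●○○●○○○
○●●^○●○○○
○●●○○○○○○
k=31  ○○●●○○○○○
○○○○○○○○○
○○○●●○○○○
○○●○○●○○○
○●<○○●○○○
○●●○○○○○○
k=32  ○○●●○○○○○
○○○○○○○○○
○○○●●○○○○
○○●○○●○○○
○●○○○●○○○
○●v○○○○○○
k=33  ○○●●○○○○○
○○○○○○○○○
○○○●●○○○○
○○●○○●○○○
○●○○○●○○○
○●○>○○○○○
k=34  ○○●v○○○○○
○○○○○○○○○
○○○●●○○○○
○○●○○●○○○
○●○○○●○○○
○●○●○○○○○
k=35  ○○●○>○○○○
○○○○○○○○○
○○○●●○○○○
○○●○○●○○○
○●○○○●○○○
○●○●○○○○○
k=36  ○○●○●○○○○
○○○○v○○○○
○○○●●○○○○
○○●○○●○○○
○●○○○●○○○
○●○●○○○○○
k=37  ○○●○●○○○○
○○○<●○○○○
○○○●●○○○○
○○●○○●○○○
○●○○○●○○○
○●○●○○○○○
k=38  ○○●^●○○○○
○○○●●○○○○
○○○●●○○○○
○○●○○●○○○
○●○○○●○○○
○●○●○○○○○

0,3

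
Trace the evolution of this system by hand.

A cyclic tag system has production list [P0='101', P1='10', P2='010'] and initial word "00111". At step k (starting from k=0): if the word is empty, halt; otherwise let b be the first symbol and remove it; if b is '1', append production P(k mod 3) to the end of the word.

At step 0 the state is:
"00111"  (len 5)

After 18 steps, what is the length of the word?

14

t=0: "00111"  (len 5)
t=1: "0111"  (len 4)
t=2: "111"  (len 3)
t=3: "11010"  (len 5)
t=4: "1010101"  (len 7)
t=5: "01010110"  (len 8)
t=6: "1010110"  (len 7)
t=7: "010110101"  (len 9)
t=8: "10110101"  (len 8)
t=9: "0110101010"  (len 10)
t=10: "110101010"  (len 9)
t=11: "1010101010"  (len 10)
t=12: "010101010010"  (len 12)
t=13: "10101010010"  (len 11)
t=14: "010101001010"  (len 12)
t=15: "10101001010"  (len 11)
t=16: "0101001010101"  (len 13)
t=17: "101001010101"  (len 12)
t=18: "01001010101010"  (len 14)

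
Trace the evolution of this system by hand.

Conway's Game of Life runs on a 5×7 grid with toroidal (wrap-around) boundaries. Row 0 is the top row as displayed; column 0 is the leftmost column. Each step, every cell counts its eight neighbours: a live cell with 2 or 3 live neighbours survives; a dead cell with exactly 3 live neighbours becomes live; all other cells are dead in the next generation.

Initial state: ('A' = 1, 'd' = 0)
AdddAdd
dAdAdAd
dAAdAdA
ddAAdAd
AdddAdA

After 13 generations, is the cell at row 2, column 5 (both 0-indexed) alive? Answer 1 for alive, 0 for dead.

k=0  AdddAdd
dAdAdAd
dAAdAdA
ddAAdAd
AdddAdA
k=1  AAdAAdd
dAdAdAA
AAddddA
ddAdddd
AAddAdA
k=2  dddAddd
dddAdAd
dAdddAA
ddAddAd
ddddAAA
k=3  dddAddA
ddAddAA
ddAddAA
Adddddd
dddAAAA
k=4  AdAAddd
AdAAAdd
AAdddAd
AddAddd
AddAAAA
k=5  Adddddd
AdddAdd
Adddddd
ddAAddd
AddddAd
k=6  AAddddd
AAddddA
dAdAddd
dAddddA
dAddddA
k=7  ddAdddd
ddddddA
dAddddA
dAddddd
dAAdddA
k=8  AAAdddd
Adddddd
ddddddd
dAddddd
AAAdddd
k=9  ddAdddA
Adddddd
ddddddd
AAAdddd
ddddddd
k=10  ddddddd
ddddddd
Adddddd
dAddddd
AdAdddd
k=11  ddddddd
ddddddd
ddddddd
AAddddd
dAddddd
k=12  ddddddd
ddddddd
ddddddd
AAddddd
AAddddd
k=13  ddddddd
ddddddd
ddddddd
AAddddd
AAddddd

0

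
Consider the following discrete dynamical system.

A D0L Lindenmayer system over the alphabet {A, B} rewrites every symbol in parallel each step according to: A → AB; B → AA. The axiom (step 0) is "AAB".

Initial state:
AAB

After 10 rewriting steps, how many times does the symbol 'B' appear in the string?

t=0: AAB
t=1: ABABAA
t=2: ABAAABAAABAB
t=3: ABAAABABABAAABABABAAABAA
t=4: ABAAABABABAAABAAABAAABABABAAABAAABAAABABABAAABAB
t=5: ABAAABABABAAABAAABAAABABABAAABABABAAABABABAAABAAABAAABABABAAABABABAAABABABAAABAAABAAABABABAAABAA
t=6: ABAAABABABAAABAAABAAABABABAAABABABAAABABABAAABAAABAAABABAB…ABABAAABAAABAAABABABAAABABABAAABABABAAABAAABAAABABABAAABAB  (len 192)
t=7: ABAAABABABAAABAAABAAABABABAAABABABAAABABABAAABAAABAAABABAB…ABABAAABAAABAAABABABAAABABABAAABABABAAABAAABAAABABABAAABAA  (len 384)
t=8: ABAAABABABAAABAAABAAABABABAAABABABAAABABABAAABAAABAAABABAB…ABABAAABAAABAAABABABAAABABABAAABABABAAABAAABAAABABABAAABAB  (len 768)
t=9: ABAAABABABAAABAAABAAABABABAAABABABAAABABABAAABAAABAAABABAB…ABABAAABAAABAAABABABAAABABABAAABABABAAABAAABAAABABABAAABAA  (len 1536)
t=10: ABAAABABABAAABAAABAAABABABAAABABABAAABABABAAABAAABAAABABAB…ABABAAABAAABAAABABABAAABABABAAABABABAAABAAABAAABABABAAABAB  (len 3072)

1024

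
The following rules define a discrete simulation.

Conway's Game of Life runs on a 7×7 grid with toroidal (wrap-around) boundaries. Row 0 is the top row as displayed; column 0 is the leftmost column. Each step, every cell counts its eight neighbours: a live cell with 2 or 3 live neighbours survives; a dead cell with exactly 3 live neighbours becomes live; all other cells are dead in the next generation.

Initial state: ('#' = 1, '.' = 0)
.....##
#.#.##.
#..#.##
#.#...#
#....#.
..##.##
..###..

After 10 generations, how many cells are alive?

16

[0] .....##
#.#.##.
#..#.##
#.#...#
#....#.
..##.##
..###..
[1] .##...#
##.#...
..##...
....#..
#.####.
.##..##
..#....
[2] ...#...
#..#...
.####..
.#...#.
#.#....
#....##
...#.##
[3] ..##..#
.#.....
##.##..
#...#..
#....#.
##..##.
#....#.
[4] ###...#
.#..#..
#####..
#..###.
#....#.
##..##.
#.##.#.
[5] ....###
....###
#.....#
#....#.
#..#...
#.##.#.
...#.#.
[6] ...#...
....#..
#...#..
##.....
#.##...
.###...
..##...
[7] ..###..
...##..
##.....
#.##..#
#..#...
....#..
.#..#..
[8] ..#..#.
.#..#..
##..#.#
..##..#
#####.#
...##..
..#.##.
[9] .##..#.
.####.#
.#..#.#
.......
##....#
#.....#
..#..#.
[10] #....##
....#.#
.#..#..
.#...##
.#....#
.....#.
#.#..#.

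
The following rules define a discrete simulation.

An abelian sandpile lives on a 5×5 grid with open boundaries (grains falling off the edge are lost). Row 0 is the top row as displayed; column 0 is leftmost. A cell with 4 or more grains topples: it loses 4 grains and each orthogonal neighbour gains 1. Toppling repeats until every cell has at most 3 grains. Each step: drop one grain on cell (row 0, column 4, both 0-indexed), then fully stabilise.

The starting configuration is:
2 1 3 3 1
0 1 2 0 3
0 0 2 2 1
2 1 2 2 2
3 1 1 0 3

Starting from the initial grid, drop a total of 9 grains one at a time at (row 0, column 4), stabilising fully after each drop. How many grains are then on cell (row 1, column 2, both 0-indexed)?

3

0) 2 1 3 3 1
0 1 2 0 3
0 0 2 2 1
2 1 2 2 2
3 1 1 0 3
1) 2 1 3 3 2
0 1 2 0 3
0 0 2 2 1
2 1 2 2 2
3 1 1 0 3
2) 2 1 3 3 3
0 1 2 0 3
0 0 2 2 1
2 1 2 2 2
3 1 1 0 3
3) 2 2 0 1 2
0 1 3 2 0
0 0 2 2 2
2 1 2 2 2
3 1 1 0 3
4) 2 2 0 1 3
0 1 3 2 0
0 0 2 2 2
2 1 2 2 2
3 1 1 0 3
5) 2 2 0 2 0
0 1 3 2 1
0 0 2 2 2
2 1 2 2 2
3 1 1 0 3
6) 2 2 0 2 1
0 1 3 2 1
0 0 2 2 2
2 1 2 2 2
3 1 1 0 3
7) 2 2 0 2 2
0 1 3 2 1
0 0 2 2 2
2 1 2 2 2
3 1 1 0 3
8) 2 2 0 2 3
0 1 3 2 1
0 0 2 2 2
2 1 2 2 2
3 1 1 0 3
9) 2 2 0 3 0
0 1 3 2 2
0 0 2 2 2
2 1 2 2 2
3 1 1 0 3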